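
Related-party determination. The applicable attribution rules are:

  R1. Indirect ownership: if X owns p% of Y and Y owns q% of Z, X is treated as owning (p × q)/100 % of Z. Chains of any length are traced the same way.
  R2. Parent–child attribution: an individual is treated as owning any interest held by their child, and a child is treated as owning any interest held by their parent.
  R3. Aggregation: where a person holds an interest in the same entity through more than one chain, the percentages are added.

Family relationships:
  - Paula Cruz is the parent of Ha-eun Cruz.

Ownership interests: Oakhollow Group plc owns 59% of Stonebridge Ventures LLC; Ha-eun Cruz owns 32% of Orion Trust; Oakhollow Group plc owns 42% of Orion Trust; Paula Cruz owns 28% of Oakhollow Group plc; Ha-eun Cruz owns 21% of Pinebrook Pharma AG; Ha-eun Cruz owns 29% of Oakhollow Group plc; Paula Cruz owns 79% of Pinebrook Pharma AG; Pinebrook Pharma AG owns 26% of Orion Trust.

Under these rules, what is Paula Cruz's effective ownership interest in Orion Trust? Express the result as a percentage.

By parent–child attribution (R2), Paula Cruz is treated as also owning Ha-eun Cruz's interest in Pinebrook Pharma AG, giving 79% + 21% = 100%.
By parent–child attribution (R2), Paula Cruz is treated as also owning Ha-eun Cruz's interest in Oakhollow Group plc, giving 28% + 29% = 57%.
By parent–child attribution (R2), Paula Cruz is treated as owning Ha-eun Cruz's 32% interest in Orion Trust.
Chain via Pinebrook Pharma AG (R1): 100% × 26% = 26% of Orion Trust.
Chain via Oakhollow Group plc (R1): 57% × 42% = 23.94% of Orion Trust.
Direct interest in Orion Trust: 32%.
Aggregating (R3): 26% + 23.94% + 32% = 81.94%.

81.94%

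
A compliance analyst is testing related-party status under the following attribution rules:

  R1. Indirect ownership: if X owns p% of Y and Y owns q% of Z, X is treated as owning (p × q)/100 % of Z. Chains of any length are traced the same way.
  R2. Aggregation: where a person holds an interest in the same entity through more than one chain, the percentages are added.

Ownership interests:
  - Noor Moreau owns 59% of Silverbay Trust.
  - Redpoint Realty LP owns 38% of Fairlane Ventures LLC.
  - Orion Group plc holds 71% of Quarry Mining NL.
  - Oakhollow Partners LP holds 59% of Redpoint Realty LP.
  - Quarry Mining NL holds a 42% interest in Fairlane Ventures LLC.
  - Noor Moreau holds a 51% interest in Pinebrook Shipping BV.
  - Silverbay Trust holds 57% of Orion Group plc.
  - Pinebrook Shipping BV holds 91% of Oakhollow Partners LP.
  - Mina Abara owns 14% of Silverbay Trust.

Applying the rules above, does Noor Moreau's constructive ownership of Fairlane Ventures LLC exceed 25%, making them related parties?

Chain via Pinebrook Shipping BV → Oakhollow Partners LP → Redpoint Realty LP (R1): 51% × 91% × 59% × 38% = 10.405122% of Fairlane Ventures LLC.
Chain via Silverbay Trust → Orion Group plc → Quarry Mining NL (R1): 59% × 57% × 71% × 42% = 10.028466% of Fairlane Ventures LLC.
Aggregating (R2): 10.405122% + 10.028466% = 20.433588%.
20.433588% does not exceed the 25% threshold, so Noor is not a related party to Fairlane Ventures LLC.

No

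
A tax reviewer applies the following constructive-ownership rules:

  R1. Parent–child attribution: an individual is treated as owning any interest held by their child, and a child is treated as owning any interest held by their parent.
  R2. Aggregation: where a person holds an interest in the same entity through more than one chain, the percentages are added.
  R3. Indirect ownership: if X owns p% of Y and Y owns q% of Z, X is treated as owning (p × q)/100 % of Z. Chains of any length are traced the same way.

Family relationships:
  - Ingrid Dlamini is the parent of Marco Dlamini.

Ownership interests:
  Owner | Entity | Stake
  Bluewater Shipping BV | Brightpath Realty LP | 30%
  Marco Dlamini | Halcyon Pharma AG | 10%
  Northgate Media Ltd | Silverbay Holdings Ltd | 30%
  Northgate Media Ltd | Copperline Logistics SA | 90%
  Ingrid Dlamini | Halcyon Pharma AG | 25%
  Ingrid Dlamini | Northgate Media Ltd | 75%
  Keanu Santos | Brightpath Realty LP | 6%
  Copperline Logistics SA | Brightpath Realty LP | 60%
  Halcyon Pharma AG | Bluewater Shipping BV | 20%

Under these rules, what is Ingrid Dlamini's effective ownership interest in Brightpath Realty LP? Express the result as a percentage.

42.6%

By parent–child attribution (R1), Ingrid Dlamini is treated as also owning Marco Dlamini's interest in Halcyon Pharma AG, giving 25% + 10% = 35%.
Chain via Northgate Media Ltd → Copperline Logistics SA (R3): 75% × 90% × 60% = 40.5% of Brightpath Realty LP.
Chain via Halcyon Pharma AG → Bluewater Shipping BV (R3): 35% × 20% × 30% = 2.1% of Brightpath Realty LP.
Aggregating (R2): 40.5% + 2.1% = 42.6%.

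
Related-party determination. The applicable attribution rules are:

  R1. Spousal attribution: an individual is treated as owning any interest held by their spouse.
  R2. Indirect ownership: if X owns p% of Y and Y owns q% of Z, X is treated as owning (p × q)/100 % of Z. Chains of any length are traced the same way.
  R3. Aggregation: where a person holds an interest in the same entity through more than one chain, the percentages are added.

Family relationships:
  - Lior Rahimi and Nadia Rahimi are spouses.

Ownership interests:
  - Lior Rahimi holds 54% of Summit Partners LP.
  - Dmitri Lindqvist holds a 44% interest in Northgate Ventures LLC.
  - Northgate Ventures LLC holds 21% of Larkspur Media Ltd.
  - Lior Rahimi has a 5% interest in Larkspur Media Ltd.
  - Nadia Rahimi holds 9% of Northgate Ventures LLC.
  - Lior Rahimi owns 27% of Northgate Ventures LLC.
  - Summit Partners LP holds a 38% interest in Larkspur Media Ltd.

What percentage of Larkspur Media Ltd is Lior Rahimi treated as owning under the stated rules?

33.08%

By spousal attribution (R1), Lior Rahimi is treated as also owning Nadia Rahimi's interest in Northgate Ventures LLC, giving 27% + 9% = 36%.
Chain via Northgate Ventures LLC (R2): 36% × 21% = 7.56% of Larkspur Media Ltd.
Chain via Summit Partners LP (R2): 54% × 38% = 20.52% of Larkspur Media Ltd.
Direct interest in Larkspur Media Ltd: 5%.
Aggregating (R3): 7.56% + 20.52% + 5% = 33.08%.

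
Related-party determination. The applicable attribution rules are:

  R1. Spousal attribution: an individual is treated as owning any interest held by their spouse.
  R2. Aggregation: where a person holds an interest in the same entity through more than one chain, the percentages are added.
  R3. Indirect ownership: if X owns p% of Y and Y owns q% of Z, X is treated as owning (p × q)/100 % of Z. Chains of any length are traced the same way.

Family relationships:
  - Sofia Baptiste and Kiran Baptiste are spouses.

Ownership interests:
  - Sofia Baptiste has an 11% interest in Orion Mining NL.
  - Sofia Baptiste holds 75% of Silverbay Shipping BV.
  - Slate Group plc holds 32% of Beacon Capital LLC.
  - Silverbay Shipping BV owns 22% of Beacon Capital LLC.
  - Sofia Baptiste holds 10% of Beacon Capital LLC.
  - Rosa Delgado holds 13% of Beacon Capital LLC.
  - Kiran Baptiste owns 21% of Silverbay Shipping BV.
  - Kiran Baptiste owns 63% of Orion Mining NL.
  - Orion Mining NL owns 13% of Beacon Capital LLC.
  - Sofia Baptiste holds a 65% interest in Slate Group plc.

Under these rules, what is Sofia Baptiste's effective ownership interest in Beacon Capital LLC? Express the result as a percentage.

By spousal attribution (R1), Sofia Baptiste is treated as also owning Kiran Baptiste's interest in Orion Mining NL, giving 11% + 63% = 74%.
By spousal attribution (R1), Sofia Baptiste is treated as also owning Kiran Baptiste's interest in Silverbay Shipping BV, giving 75% + 21% = 96%.
Chain via Slate Group plc (R3): 65% × 32% = 20.8% of Beacon Capital LLC.
Chain via Orion Mining NL (R3): 74% × 13% = 9.62% of Beacon Capital LLC.
Chain via Silverbay Shipping BV (R3): 96% × 22% = 21.12% of Beacon Capital LLC.
Direct interest in Beacon Capital LLC: 10%.
Aggregating (R2): 20.8% + 9.62% + 21.12% + 10% = 61.54%.

61.54%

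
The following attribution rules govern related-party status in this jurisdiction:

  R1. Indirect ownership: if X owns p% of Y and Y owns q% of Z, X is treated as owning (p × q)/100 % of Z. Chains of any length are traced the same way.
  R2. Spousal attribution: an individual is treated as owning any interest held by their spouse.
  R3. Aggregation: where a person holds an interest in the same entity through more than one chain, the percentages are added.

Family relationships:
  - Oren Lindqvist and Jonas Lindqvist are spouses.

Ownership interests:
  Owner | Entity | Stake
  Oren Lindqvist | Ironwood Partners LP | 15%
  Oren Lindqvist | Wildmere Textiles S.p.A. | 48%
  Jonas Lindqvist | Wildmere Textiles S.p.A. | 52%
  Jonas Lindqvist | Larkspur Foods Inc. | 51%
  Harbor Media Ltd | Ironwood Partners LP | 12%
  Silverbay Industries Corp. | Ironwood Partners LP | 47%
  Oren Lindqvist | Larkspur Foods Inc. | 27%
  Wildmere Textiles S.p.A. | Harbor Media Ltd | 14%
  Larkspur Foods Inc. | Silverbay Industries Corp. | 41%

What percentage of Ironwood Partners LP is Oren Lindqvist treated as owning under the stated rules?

31.7106%

By spousal attribution (R2), Oren Lindqvist is treated as also owning Jonas Lindqvist's interest in Larkspur Foods Inc, giving 27% + 51% = 78%.
By spousal attribution (R2), Oren Lindqvist is treated as also owning Jonas Lindqvist's interest in Wildmere Textiles S.p.A, giving 48% + 52% = 100%.
Chain via Larkspur Foods Inc. → Silverbay Industries Corp. (R1): 78% × 41% × 47% = 15.0306% of Ironwood Partners LP.
Chain via Wildmere Textiles S.p.A. → Harbor Media Ltd (R1): 100% × 14% × 12% = 1.68% of Ironwood Partners LP.
Direct interest in Ironwood Partners LP: 15%.
Aggregating (R3): 15.0306% + 1.68% + 15% = 31.7106%.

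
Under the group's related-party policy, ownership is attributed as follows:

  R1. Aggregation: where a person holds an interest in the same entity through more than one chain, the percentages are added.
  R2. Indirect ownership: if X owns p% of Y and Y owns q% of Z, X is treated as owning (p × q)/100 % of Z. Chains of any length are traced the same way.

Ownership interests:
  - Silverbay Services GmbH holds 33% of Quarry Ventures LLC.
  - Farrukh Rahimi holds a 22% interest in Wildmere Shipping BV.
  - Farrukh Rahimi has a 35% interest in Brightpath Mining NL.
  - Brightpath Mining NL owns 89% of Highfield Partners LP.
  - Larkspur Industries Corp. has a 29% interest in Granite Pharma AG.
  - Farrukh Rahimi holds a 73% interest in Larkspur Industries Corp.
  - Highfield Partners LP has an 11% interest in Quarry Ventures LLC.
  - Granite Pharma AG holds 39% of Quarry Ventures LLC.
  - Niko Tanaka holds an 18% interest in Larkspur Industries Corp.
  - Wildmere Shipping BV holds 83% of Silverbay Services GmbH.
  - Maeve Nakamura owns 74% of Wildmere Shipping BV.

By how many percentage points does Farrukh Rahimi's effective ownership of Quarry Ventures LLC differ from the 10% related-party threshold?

Chain via Brightpath Mining NL → Highfield Partners LP (R2): 35% × 89% × 11% = 3.4265% of Quarry Ventures LLC.
Chain via Wildmere Shipping BV → Silverbay Services GmbH (R2): 22% × 83% × 33% = 6.0258% of Quarry Ventures LLC.
Chain via Larkspur Industries Corp. → Granite Pharma AG (R2): 73% × 29% × 39% = 8.2563% of Quarry Ventures LLC.
Aggregating (R1): 3.4265% + 6.0258% + 8.2563% = 17.7086%.
17.7086% exceeds the 10% threshold by 7.7086 percentage points.

7.7086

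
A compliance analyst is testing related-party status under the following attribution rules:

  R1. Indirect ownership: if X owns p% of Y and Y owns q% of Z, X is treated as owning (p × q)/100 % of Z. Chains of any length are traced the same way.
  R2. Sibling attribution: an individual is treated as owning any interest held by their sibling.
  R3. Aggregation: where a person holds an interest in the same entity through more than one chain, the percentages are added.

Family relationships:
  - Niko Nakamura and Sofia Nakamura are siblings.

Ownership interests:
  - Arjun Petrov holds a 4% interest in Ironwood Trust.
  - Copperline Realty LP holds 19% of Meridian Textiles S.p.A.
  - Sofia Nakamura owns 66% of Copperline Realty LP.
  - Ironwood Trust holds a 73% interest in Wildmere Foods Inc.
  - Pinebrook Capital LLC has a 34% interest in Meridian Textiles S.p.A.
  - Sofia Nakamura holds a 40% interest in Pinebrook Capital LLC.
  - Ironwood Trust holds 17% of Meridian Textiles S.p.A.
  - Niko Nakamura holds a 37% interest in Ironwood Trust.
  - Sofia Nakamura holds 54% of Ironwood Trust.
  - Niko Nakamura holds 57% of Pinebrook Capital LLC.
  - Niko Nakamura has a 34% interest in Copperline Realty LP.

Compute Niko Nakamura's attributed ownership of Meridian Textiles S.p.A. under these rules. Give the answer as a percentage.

By sibling attribution (R2), Niko Nakamura is treated as also owning Sofia Nakamura's interest in Copperline Realty LP, giving 34% + 66% = 100%.
By sibling attribution (R2), Niko Nakamura is treated as also owning Sofia Nakamura's interest in Ironwood Trust, giving 37% + 54% = 91%.
By sibling attribution (R2), Niko Nakamura is treated as also owning Sofia Nakamura's interest in Pinebrook Capital LLC, giving 57% + 40% = 97%.
Chain via Copperline Realty LP (R1): 100% × 19% = 19% of Meridian Textiles S.p.A.
Chain via Ironwood Trust (R1): 91% × 17% = 15.47% of Meridian Textiles S.p.A.
Chain via Pinebrook Capital LLC (R1): 97% × 34% = 32.98% of Meridian Textiles S.p.A.
Aggregating (R3): 19% + 15.47% + 32.98% = 67.45%.

67.45%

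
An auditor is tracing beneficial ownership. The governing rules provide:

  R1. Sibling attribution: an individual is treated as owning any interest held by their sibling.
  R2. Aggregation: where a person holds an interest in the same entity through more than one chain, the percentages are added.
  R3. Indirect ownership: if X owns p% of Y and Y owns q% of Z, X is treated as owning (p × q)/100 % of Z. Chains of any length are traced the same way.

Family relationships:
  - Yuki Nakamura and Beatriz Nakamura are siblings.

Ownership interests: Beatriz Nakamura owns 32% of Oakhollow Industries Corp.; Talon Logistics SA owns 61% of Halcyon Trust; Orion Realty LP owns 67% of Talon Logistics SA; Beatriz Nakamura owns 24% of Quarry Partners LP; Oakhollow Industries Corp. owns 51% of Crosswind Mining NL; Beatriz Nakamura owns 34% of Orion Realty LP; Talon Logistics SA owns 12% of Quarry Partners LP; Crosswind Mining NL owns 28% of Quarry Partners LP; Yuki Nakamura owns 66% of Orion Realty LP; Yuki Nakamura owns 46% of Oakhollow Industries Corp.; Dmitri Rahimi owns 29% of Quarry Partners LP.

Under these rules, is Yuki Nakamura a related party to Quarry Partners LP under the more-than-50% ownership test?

No

By sibling attribution (R1), Yuki Nakamura is treated as also owning Beatriz Nakamura's interest in Oakhollow Industries Corp, giving 46% + 32% = 78%.
By sibling attribution (R1), Yuki Nakamura is treated as also owning Beatriz Nakamura's interest in Orion Realty LP, giving 66% + 34% = 100%.
By sibling attribution (R1), Yuki Nakamura is treated as owning Beatriz Nakamura's 24% interest in Quarry Partners LP.
Chain via Oakhollow Industries Corp. → Crosswind Mining NL (R3): 78% × 51% × 28% = 11.1384% of Quarry Partners LP.
Chain via Orion Realty LP → Talon Logistics SA (R3): 100% × 67% × 12% = 8.04% of Quarry Partners LP.
Direct interest in Quarry Partners LP: 24%.
Aggregating (R2): 11.1384% + 8.04% + 24% = 43.1784%.
43.1784% does not exceed the 50% threshold, so Yuki is not a related party to Quarry Partners LP.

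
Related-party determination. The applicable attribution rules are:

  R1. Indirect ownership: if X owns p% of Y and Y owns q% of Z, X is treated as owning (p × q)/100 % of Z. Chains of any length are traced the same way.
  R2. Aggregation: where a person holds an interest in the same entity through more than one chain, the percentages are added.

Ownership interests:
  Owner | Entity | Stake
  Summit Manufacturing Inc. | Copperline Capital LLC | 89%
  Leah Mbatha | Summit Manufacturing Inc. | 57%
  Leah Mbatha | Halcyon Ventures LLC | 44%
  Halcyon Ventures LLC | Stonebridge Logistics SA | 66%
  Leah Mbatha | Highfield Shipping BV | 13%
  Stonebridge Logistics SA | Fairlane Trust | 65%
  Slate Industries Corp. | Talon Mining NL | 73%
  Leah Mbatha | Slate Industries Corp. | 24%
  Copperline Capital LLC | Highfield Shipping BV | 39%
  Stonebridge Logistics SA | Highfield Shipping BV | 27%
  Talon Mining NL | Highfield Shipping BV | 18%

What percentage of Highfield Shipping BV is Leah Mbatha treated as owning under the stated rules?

43.7791%

Chain via Halcyon Ventures LLC → Stonebridge Logistics SA (R1): 44% × 66% × 27% = 7.8408% of Highfield Shipping BV.
Chain via Slate Industries Corp. → Talon Mining NL (R1): 24% × 73% × 18% = 3.1536% of Highfield Shipping BV.
Chain via Summit Manufacturing Inc. → Copperline Capital LLC (R1): 57% × 89% × 39% = 19.7847% of Highfield Shipping BV.
Direct interest in Highfield Shipping BV: 13%.
Aggregating (R2): 7.8408% + 3.1536% + 19.7847% + 13% = 43.7791%.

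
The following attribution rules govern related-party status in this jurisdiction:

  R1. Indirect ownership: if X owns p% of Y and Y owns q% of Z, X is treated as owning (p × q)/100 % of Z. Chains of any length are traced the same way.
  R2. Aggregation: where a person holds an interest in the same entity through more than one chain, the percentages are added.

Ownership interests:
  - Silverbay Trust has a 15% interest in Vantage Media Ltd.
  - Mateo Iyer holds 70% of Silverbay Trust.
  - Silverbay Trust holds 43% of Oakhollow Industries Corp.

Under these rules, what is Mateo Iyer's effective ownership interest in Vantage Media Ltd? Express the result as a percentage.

Chain via Silverbay Trust (R1): 70% × 15% = 10.5% of Vantage Media Ltd.

10.5%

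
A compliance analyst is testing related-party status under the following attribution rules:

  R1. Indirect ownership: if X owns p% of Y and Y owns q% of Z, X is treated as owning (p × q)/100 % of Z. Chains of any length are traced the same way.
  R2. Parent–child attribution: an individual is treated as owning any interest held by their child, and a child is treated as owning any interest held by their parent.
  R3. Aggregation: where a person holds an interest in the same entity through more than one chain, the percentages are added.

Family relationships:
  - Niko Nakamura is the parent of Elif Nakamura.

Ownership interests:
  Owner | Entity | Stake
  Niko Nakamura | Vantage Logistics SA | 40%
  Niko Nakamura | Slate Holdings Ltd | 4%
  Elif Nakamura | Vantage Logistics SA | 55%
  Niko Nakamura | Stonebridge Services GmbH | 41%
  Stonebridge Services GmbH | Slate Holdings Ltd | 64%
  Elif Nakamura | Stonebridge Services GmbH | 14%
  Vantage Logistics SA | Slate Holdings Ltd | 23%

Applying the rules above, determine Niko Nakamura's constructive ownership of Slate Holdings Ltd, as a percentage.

By parent–child attribution (R2), Niko Nakamura is treated as also owning Elif Nakamura's interest in Stonebridge Services GmbH, giving 41% + 14% = 55%.
By parent–child attribution (R2), Niko Nakamura is treated as also owning Elif Nakamura's interest in Vantage Logistics SA, giving 40% + 55% = 95%.
Chain via Stonebridge Services GmbH (R1): 55% × 64% = 35.2% of Slate Holdings Ltd.
Chain via Vantage Logistics SA (R1): 95% × 23% = 21.85% of Slate Holdings Ltd.
Direct interest in Slate Holdings Ltd: 4%.
Aggregating (R3): 35.2% + 21.85% + 4% = 61.05%.

61.05%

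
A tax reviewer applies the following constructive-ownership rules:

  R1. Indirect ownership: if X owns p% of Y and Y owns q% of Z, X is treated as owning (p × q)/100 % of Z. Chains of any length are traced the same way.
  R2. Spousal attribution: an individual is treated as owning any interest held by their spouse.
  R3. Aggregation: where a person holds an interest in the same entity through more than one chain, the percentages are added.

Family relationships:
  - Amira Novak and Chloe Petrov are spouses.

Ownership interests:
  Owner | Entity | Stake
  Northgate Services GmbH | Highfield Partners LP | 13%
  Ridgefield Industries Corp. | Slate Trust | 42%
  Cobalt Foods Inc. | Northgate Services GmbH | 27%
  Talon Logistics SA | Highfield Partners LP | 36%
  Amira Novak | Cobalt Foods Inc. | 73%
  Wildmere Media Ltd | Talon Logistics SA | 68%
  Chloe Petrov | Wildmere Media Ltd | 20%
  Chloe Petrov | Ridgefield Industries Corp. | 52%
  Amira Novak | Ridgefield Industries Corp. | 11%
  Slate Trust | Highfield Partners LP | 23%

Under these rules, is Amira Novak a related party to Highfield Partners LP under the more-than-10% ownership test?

Yes

By spousal attribution (R2), Amira Novak is treated as also owning Chloe Petrov's interest in Ridgefield Industries Corp, giving 11% + 52% = 63%.
By spousal attribution (R2), Amira Novak is treated as owning Chloe Petrov's 20% interest in Wildmere Media Ltd.
Chain via Ridgefield Industries Corp. → Slate Trust (R1): 63% × 42% × 23% = 6.0858% of Highfield Partners LP.
Chain via Cobalt Foods Inc. → Northgate Services GmbH (R1): 73% × 27% × 13% = 2.5623% of Highfield Partners LP.
Chain via Wildmere Media Ltd → Talon Logistics SA (R1): 20% × 68% × 36% = 4.896% of Highfield Partners LP.
Aggregating (R3): 6.0858% + 2.5623% + 4.896% = 13.5441%.
13.5441% exceeds the 10% threshold, so Amira is a related party to Highfield Partners LP.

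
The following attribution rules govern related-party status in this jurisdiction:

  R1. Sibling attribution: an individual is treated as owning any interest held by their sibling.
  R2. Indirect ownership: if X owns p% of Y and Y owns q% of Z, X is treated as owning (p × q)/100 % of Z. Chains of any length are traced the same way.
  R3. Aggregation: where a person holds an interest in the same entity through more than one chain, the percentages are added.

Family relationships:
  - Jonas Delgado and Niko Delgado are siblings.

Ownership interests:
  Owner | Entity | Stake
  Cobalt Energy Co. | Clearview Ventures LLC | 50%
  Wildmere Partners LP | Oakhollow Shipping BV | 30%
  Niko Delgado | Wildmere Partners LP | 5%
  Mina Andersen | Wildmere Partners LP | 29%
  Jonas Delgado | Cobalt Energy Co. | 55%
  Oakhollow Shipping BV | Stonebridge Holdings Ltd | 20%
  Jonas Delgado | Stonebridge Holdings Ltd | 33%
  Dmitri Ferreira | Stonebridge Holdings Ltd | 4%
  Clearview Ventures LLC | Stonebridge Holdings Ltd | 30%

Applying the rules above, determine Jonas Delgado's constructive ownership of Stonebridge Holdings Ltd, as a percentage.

By sibling attribution (R1), Jonas Delgado is treated as owning Niko Delgado's 5% interest in Wildmere Partners LP.
Chain via Cobalt Energy Co. → Clearview Ventures LLC (R2): 55% × 50% × 30% = 8.25% of Stonebridge Holdings Ltd.
Direct interest in Stonebridge Holdings Ltd: 33%.
Chain via Wildmere Partners LP → Oakhollow Shipping BV (R2): 5% × 30% × 20% = 0.3% of Stonebridge Holdings Ltd.
Aggregating (R3): 8.25% + 33% + 0.3% = 41.55%.

41.55%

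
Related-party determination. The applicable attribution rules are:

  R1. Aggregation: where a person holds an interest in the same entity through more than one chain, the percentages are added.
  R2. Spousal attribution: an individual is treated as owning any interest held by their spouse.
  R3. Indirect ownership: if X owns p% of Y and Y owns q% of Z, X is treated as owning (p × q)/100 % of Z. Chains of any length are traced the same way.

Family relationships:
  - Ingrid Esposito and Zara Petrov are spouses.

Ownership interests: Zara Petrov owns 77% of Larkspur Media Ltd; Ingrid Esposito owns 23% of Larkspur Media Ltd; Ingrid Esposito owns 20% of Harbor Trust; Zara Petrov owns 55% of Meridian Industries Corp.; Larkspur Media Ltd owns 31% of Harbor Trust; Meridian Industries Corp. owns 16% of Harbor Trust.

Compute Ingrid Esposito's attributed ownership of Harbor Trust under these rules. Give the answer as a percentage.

59.8%

By spousal attribution (R2), Ingrid Esposito is treated as also owning Zara Petrov's interest in Larkspur Media Ltd, giving 23% + 77% = 100%.
By spousal attribution (R2), Ingrid Esposito is treated as owning Zara Petrov's 55% interest in Meridian Industries Corp.
Chain via Larkspur Media Ltd (R3): 100% × 31% = 31% of Harbor Trust.
Direct interest in Harbor Trust: 20%.
Chain via Meridian Industries Corp. (R3): 55% × 16% = 8.8% of Harbor Trust.
Aggregating (R1): 31% + 20% + 8.8% = 59.8%.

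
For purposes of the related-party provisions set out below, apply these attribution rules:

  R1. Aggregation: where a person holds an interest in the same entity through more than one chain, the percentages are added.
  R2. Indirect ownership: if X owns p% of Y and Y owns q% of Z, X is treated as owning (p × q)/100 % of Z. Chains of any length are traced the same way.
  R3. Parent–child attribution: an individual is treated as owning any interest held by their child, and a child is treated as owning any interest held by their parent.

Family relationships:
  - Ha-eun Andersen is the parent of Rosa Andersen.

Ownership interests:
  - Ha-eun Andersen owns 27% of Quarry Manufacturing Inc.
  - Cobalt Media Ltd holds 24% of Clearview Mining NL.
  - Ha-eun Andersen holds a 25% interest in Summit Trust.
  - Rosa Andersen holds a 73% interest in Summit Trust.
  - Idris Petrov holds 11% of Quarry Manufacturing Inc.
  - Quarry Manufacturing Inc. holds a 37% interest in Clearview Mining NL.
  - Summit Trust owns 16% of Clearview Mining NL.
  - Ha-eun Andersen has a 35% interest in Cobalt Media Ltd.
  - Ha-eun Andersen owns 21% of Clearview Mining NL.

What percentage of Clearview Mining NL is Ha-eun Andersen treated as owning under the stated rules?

By parent–child attribution (R3), Ha-eun Andersen is treated as also owning Rosa Andersen's interest in Summit Trust, giving 25% + 73% = 98%.
Chain via Cobalt Media Ltd (R2): 35% × 24% = 8.4% of Clearview Mining NL.
Chain via Quarry Manufacturing Inc. (R2): 27% × 37% = 9.99% of Clearview Mining NL.
Chain via Summit Trust (R2): 98% × 16% = 15.68% of Clearview Mining NL.
Direct interest in Clearview Mining NL: 21%.
Aggregating (R1): 8.4% + 9.99% + 15.68% + 21% = 55.07%.

55.07%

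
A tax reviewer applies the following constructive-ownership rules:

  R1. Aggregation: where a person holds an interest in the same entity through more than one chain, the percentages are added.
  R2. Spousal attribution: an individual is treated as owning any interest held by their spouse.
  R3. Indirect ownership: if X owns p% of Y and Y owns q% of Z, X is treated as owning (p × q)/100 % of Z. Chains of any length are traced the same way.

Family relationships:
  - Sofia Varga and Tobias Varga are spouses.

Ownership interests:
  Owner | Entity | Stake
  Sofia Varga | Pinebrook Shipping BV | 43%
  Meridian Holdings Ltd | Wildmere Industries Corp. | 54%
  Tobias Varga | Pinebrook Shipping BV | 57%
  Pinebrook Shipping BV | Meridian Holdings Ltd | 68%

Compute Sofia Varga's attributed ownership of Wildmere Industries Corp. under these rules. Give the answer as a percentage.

By spousal attribution (R2), Sofia Varga is treated as also owning Tobias Varga's interest in Pinebrook Shipping BV, giving 43% + 57% = 100%.
Chain via Pinebrook Shipping BV → Meridian Holdings Ltd (R3): 100% × 68% × 54% = 36.72% of Wildmere Industries Corp.

36.72%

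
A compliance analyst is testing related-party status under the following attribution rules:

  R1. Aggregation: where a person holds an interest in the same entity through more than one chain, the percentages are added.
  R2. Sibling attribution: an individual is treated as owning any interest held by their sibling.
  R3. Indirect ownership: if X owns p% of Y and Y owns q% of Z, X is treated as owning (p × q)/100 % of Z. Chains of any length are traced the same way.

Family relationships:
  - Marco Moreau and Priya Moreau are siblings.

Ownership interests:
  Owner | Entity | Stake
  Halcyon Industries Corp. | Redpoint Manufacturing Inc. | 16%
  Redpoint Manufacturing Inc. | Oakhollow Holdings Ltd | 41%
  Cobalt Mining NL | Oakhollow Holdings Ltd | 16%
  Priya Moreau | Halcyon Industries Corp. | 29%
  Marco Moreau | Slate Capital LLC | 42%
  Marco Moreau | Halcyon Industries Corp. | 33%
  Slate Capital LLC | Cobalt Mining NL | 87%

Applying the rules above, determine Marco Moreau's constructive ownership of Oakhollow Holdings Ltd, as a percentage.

By sibling attribution (R2), Marco Moreau is treated as also owning Priya Moreau's interest in Halcyon Industries Corp, giving 33% + 29% = 62%.
Chain via Slate Capital LLC → Cobalt Mining NL (R3): 42% × 87% × 16% = 5.8464% of Oakhollow Holdings Ltd.
Chain via Halcyon Industries Corp. → Redpoint Manufacturing Inc. (R3): 62% × 16% × 41% = 4.0672% of Oakhollow Holdings Ltd.
Aggregating (R1): 5.8464% + 4.0672% = 9.9136%.

9.9136%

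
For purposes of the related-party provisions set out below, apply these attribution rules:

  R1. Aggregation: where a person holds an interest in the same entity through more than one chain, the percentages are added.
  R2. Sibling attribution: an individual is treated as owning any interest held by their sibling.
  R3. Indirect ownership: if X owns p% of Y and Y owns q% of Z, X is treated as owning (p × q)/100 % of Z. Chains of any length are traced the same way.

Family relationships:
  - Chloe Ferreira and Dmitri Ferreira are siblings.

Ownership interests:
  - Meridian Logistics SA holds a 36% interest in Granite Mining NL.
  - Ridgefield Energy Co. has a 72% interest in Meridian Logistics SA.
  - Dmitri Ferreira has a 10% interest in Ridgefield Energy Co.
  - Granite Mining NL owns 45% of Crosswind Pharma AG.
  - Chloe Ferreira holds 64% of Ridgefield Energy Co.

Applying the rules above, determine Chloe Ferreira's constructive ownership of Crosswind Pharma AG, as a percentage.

8.63136%

By sibling attribution (R2), Chloe Ferreira is treated as also owning Dmitri Ferreira's interest in Ridgefield Energy Co, giving 64% + 10% = 74%.
Chain via Ridgefield Energy Co. → Meridian Logistics SA → Granite Mining NL (R3): 74% × 72% × 36% × 45% = 8.63136% of Crosswind Pharma AG.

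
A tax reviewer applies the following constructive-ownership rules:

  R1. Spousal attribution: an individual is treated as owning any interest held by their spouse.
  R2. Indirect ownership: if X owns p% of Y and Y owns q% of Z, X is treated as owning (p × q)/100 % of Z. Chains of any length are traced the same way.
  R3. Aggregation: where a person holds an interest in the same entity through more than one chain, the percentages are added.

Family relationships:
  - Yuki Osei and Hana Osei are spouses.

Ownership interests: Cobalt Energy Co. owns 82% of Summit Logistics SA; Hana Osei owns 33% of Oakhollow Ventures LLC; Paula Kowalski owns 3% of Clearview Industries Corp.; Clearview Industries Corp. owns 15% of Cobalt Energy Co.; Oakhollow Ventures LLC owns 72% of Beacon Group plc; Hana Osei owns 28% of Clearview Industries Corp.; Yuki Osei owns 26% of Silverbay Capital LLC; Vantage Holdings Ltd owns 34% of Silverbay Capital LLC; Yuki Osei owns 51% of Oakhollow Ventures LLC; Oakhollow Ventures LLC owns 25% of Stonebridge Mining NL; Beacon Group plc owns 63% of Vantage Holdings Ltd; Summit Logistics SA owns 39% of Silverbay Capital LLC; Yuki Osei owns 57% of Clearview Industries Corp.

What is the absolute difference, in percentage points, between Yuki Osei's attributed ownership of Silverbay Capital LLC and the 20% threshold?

By spousal attribution (R1), Yuki Osei is treated as also owning Hana Osei's interest in Clearview Industries Corp, giving 57% + 28% = 85%.
By spousal attribution (R1), Yuki Osei is treated as also owning Hana Osei's interest in Oakhollow Ventures LLC, giving 51% + 33% = 84%.
Chain via Clearview Industries Corp. → Cobalt Energy Co. → Summit Logistics SA (R2): 85% × 15% × 82% × 39% = 4.07745% of Silverbay Capital LLC.
Chain via Oakhollow Ventures LLC → Beacon Group plc → Vantage Holdings Ltd (R2): 84% × 72% × 63% × 34% = 12.954816% of Silverbay Capital LLC.
Direct interest in Silverbay Capital LLC: 26%.
Aggregating (R3): 4.07745% + 12.954816% + 26% = 43.032266%.
43.032266% exceeds the 20% threshold by 23.032266 percentage points.

23.032266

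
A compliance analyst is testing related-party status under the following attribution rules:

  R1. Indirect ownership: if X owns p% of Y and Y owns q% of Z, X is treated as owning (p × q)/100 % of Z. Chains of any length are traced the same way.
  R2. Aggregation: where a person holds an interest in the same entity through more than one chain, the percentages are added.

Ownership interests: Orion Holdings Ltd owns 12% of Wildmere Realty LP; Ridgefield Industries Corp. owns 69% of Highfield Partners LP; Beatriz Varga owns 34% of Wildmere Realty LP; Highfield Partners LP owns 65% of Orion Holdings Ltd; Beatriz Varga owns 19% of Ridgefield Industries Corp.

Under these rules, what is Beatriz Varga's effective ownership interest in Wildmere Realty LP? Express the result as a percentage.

35.02258%

Chain via Ridgefield Industries Corp. → Highfield Partners LP → Orion Holdings Ltd (R1): 19% × 69% × 65% × 12% = 1.02258% of Wildmere Realty LP.
Direct interest in Wildmere Realty LP: 34%.
Aggregating (R2): 1.02258% + 34% = 35.02258%.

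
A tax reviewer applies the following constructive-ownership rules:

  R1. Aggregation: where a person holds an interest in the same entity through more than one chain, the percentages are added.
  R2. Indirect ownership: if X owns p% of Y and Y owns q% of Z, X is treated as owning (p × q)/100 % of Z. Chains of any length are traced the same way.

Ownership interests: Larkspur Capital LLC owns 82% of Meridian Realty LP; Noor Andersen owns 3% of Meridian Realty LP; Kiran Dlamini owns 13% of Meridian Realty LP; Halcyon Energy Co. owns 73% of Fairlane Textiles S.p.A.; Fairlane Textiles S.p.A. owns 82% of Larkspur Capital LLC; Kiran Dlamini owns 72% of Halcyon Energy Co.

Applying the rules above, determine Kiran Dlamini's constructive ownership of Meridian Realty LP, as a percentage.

Chain via Halcyon Energy Co. → Fairlane Textiles S.p.A. → Larkspur Capital LLC (R2): 72% × 73% × 82% × 82% = 35.341344% of Meridian Realty LP.
Direct interest in Meridian Realty LP: 13%.
Aggregating (R1): 35.341344% + 13% = 48.341344%.

48.341344%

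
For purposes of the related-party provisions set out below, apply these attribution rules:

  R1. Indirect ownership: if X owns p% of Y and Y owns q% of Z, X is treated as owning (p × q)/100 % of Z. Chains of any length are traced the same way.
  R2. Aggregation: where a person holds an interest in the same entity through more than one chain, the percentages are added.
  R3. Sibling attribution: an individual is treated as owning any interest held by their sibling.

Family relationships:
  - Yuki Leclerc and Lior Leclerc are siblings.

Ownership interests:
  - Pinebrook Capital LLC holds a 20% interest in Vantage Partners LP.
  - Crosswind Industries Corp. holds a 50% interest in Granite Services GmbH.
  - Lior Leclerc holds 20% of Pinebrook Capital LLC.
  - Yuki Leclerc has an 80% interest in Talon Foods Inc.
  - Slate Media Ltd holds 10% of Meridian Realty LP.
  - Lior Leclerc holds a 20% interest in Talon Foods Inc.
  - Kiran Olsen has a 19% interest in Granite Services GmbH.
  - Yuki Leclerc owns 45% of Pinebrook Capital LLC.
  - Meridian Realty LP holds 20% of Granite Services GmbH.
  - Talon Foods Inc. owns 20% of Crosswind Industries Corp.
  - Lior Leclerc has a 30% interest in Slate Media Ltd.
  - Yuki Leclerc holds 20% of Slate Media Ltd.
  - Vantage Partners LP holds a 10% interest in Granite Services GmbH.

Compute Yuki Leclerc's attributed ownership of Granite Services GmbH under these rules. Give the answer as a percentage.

By sibling attribution (R3), Yuki Leclerc is treated as also owning Lior Leclerc's interest in Slate Media Ltd, giving 20% + 30% = 50%.
By sibling attribution (R3), Yuki Leclerc is treated as also owning Lior Leclerc's interest in Talon Foods Inc, giving 80% + 20% = 100%.
By sibling attribution (R3), Yuki Leclerc is treated as also owning Lior Leclerc's interest in Pinebrook Capital LLC, giving 45% + 20% = 65%.
Chain via Slate Media Ltd → Meridian Realty LP (R1): 50% × 10% × 20% = 1% of Granite Services GmbH.
Chain via Talon Foods Inc. → Crosswind Industries Corp. (R1): 100% × 20% × 50% = 10% of Granite Services GmbH.
Chain via Pinebrook Capital LLC → Vantage Partners LP (R1): 65% × 20% × 10% = 1.3% of Granite Services GmbH.
Aggregating (R2): 1% + 10% + 1.3% = 12.3%.

12.3%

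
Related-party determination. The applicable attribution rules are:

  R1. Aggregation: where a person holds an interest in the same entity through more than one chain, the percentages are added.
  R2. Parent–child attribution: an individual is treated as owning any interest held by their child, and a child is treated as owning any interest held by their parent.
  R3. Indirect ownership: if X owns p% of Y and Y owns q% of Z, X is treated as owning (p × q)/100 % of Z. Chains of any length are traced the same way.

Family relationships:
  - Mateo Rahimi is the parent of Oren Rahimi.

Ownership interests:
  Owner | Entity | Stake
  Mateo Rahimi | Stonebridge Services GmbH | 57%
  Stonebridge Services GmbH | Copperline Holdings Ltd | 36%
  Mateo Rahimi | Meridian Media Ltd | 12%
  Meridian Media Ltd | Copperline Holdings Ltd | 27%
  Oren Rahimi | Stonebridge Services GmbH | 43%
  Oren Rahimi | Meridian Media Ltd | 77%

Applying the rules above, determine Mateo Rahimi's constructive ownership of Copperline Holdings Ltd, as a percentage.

By parent–child attribution (R2), Mateo Rahimi is treated as also owning Oren Rahimi's interest in Stonebridge Services GmbH, giving 57% + 43% = 100%.
By parent–child attribution (R2), Mateo Rahimi is treated as also owning Oren Rahimi's interest in Meridian Media Ltd, giving 12% + 77% = 89%.
Chain via Stonebridge Services GmbH (R3): 100% × 36% = 36% of Copperline Holdings Ltd.
Chain via Meridian Media Ltd (R3): 89% × 27% = 24.03% of Copperline Holdings Ltd.
Aggregating (R1): 36% + 24.03% = 60.03%.

60.03%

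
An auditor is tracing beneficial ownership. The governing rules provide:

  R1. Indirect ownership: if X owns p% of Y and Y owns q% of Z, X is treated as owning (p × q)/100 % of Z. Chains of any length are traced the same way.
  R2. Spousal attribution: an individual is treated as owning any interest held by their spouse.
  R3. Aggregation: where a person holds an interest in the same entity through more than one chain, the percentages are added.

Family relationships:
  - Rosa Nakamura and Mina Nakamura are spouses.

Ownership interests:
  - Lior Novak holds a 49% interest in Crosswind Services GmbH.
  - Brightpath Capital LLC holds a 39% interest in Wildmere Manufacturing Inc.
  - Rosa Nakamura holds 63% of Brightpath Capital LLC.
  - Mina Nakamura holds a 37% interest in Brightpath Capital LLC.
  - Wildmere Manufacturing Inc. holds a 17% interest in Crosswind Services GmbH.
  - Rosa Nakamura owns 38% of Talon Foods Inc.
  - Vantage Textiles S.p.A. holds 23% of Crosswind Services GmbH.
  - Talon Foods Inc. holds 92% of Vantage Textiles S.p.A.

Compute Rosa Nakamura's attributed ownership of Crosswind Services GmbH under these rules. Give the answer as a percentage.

By spousal attribution (R2), Rosa Nakamura is treated as also owning Mina Nakamura's interest in Brightpath Capital LLC, giving 63% + 37% = 100%.
Chain via Brightpath Capital LLC → Wildmere Manufacturing Inc. (R1): 100% × 39% × 17% = 6.63% of Crosswind Services GmbH.
Chain via Talon Foods Inc. → Vantage Textiles S.p.A. (R1): 38% × 92% × 23% = 8.0408% of Crosswind Services GmbH.
Aggregating (R3): 6.63% + 8.0408% = 14.6708%.

14.6708%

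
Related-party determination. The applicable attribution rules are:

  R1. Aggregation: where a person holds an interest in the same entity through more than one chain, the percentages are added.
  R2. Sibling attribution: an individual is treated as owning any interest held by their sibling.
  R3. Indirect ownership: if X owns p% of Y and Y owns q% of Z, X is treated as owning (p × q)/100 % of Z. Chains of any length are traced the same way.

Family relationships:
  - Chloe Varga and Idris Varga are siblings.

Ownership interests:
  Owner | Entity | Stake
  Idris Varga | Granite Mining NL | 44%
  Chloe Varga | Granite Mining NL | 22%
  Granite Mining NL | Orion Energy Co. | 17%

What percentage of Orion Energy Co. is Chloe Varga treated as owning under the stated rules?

11.22%

By sibling attribution (R2), Chloe Varga is treated as also owning Idris Varga's interest in Granite Mining NL, giving 22% + 44% = 66%.
Chain via Granite Mining NL (R3): 66% × 17% = 11.22% of Orion Energy Co.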